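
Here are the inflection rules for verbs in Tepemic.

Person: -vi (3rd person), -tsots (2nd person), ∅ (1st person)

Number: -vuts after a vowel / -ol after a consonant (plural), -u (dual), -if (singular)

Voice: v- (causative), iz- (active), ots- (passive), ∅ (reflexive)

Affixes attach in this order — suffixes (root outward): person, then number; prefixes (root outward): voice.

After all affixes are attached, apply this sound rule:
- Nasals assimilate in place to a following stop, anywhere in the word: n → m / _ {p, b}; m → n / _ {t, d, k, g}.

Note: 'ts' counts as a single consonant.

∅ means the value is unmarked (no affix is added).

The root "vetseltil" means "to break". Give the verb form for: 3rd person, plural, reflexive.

vetseltilvivuts

voice = reflexive: zero marking, form stays vetseltil.
Attach person 3rd person -vi → vetseltilvi.
Attach number plural -vuts (after vowel 'i') → vetseltilvivuts.
Nasal assimilation: no change.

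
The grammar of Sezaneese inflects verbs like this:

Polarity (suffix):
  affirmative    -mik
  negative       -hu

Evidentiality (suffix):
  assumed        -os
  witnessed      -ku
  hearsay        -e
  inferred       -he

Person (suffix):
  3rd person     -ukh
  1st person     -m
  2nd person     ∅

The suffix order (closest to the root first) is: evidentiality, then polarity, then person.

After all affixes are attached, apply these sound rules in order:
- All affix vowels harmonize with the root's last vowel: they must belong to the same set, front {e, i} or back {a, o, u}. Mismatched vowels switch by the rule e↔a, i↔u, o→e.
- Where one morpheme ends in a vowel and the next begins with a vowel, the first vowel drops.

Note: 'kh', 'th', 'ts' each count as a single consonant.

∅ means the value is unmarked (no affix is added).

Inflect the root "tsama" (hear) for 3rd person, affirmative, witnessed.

Attach evidentiality witnessed -ku → tsamaku.
Attach polarity affirmative -mik → tsamakumik.
Attach person 3rd person -ukh → tsamakumikukh.
Apply vowel harmony: tsamakumikukh → tsamakumukukh.
Vowel deletion: no change.

tsamakumukukh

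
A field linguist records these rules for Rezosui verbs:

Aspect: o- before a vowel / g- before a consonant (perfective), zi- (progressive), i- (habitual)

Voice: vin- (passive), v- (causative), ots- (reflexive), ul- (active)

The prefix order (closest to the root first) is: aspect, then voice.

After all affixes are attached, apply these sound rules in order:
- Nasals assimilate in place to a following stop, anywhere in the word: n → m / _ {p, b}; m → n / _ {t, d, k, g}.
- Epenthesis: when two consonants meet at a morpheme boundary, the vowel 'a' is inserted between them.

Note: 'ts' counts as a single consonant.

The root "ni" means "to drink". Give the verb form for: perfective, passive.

Attach aspect perfective g- (before consonant 'n') → gni.
Attach voice passive vin- → vingni.
Nasal assimilation: no change.
Apply epenthesis: vingni → vinagani.

vinagani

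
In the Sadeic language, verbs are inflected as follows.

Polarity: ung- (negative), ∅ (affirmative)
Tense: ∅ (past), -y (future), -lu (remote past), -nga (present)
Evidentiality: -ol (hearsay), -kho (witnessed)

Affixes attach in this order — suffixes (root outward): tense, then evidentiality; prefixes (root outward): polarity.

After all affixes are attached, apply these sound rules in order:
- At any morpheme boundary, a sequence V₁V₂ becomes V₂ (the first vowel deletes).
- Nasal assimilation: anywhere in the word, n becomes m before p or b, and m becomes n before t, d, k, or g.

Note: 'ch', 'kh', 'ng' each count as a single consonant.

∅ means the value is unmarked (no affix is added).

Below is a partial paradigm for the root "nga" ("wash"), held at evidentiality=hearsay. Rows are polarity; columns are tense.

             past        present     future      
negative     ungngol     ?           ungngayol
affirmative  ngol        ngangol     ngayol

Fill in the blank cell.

Attach polarity negative ung- → ungnga.
Attach tense present -nga → ungnganga.
Attach evidentiality hearsay -ol → ungngangaol.
Apply vowel deletion: ungngangaol → ungngangol.
Nasal assimilation: no change.

ungngangol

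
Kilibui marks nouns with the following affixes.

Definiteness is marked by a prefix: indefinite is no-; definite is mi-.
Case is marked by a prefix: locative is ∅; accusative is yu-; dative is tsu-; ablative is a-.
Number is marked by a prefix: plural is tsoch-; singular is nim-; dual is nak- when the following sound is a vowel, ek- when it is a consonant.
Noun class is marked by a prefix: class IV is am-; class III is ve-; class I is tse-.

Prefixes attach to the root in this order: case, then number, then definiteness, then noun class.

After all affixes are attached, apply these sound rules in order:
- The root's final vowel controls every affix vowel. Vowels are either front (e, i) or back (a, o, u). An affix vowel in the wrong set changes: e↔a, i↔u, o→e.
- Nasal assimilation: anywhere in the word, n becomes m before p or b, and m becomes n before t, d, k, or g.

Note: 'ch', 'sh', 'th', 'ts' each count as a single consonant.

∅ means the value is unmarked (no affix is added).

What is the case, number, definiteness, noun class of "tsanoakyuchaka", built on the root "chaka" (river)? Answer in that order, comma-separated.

Segment: tse-no-ek-yu-chaka.
case: yu- → accusative.
number: nak/ek- → dual.
definiteness: no- → indefinite.
noun class: tse- → class I.

accusative, dual, indefinite, class I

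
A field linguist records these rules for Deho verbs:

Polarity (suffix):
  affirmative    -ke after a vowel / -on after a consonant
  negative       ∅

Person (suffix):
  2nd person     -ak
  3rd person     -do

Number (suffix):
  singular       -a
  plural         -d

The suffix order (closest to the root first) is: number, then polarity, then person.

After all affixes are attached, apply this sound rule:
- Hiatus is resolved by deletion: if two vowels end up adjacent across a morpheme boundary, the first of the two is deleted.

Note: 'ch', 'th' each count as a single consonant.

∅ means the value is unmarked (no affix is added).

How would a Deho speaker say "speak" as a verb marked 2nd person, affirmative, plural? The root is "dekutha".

dekuthadonak

Attach number plural -d → dekuthad.
Attach polarity affirmative -on (after consonant 'd') → dekuthadon.
Attach person 2nd person -ak → dekuthadonak.
Vowel deletion: no change.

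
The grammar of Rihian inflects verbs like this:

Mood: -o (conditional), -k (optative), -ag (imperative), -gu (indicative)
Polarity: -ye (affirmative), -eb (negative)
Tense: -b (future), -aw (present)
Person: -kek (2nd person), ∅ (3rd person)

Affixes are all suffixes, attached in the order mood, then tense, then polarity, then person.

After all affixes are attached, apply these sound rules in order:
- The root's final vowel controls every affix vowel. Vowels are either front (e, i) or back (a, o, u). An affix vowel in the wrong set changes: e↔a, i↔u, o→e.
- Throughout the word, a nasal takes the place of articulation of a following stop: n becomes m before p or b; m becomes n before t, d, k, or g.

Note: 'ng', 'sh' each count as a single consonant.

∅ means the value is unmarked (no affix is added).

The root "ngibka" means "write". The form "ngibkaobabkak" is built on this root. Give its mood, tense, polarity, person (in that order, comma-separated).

Segment: ngibka-o-b-eb-kek.
mood: -o → conditional.
tense: -b → future.
polarity: -eb → negative.
person: -kek → 2nd person.

conditional, future, negative, 2nd person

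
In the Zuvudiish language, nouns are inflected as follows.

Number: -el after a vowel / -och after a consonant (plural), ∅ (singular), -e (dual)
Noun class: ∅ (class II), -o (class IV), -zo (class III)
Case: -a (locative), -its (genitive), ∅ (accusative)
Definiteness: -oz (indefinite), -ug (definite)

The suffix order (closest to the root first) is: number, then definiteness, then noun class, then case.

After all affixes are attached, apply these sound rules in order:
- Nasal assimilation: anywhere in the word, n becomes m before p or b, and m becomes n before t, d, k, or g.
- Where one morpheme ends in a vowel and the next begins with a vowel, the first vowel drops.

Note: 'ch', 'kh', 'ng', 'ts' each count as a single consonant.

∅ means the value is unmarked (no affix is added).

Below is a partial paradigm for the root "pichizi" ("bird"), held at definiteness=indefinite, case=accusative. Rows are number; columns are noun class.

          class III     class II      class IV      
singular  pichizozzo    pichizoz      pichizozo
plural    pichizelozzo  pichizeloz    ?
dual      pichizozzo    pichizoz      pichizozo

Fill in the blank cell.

Attach number plural -el (after vowel 'i') → pichiziel.
Attach definiteness indefinite -oz → pichizieloz.
Attach noun class class IV -o → pichizielozo.
case = accusative: zero marking, form stays pichizielozo.
Nasal assimilation: no change.
Apply vowel deletion: pichizielozo → pichizelozo.

pichizelozo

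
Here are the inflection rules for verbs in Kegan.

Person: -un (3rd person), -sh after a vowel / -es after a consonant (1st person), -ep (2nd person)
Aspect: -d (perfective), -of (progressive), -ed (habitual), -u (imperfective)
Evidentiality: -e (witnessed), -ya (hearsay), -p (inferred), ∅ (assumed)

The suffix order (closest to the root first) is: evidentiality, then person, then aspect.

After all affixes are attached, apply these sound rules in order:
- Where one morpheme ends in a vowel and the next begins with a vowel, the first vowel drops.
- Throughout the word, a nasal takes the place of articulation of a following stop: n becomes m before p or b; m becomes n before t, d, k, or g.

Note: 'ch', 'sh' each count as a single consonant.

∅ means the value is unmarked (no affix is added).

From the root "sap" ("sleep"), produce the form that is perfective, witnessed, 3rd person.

sapund

Attach evidentiality witnessed -e → sape.
Attach person 3rd person -un → sapeun.
Attach aspect perfective -d → sapeund.
Apply vowel deletion: sapeund → sapund.
Nasal assimilation: no change.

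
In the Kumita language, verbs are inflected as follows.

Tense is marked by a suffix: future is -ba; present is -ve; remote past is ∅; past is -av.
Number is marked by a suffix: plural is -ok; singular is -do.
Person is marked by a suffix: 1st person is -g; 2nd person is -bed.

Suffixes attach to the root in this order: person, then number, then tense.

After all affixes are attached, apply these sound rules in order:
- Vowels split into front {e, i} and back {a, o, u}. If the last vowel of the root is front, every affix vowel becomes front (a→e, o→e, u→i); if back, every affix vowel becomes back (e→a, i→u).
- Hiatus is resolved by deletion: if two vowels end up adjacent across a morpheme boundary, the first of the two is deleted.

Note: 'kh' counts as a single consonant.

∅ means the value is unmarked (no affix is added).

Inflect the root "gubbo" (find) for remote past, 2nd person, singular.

gubbobaddo

Attach person 2nd person -bed → gubbobed.
Attach number singular -do → gubbobeddo.
tense = remote past: zero marking, form stays gubbobeddo.
Apply vowel harmony: gubbobeddo → gubbobaddo.
Vowel deletion: no change.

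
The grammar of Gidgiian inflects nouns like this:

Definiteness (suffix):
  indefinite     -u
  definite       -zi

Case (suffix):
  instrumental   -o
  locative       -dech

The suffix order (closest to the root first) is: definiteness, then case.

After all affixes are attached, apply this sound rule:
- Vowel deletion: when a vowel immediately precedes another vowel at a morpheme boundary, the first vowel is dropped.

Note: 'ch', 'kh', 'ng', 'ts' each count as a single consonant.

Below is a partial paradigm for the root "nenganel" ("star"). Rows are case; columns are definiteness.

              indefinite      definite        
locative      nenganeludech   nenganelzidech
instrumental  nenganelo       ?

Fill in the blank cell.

Attach definiteness definite -zi → nenganelzi.
Attach case instrumental -o → nenganelzio.
Apply vowel deletion: nenganelzio → nenganelzo.

nenganelzo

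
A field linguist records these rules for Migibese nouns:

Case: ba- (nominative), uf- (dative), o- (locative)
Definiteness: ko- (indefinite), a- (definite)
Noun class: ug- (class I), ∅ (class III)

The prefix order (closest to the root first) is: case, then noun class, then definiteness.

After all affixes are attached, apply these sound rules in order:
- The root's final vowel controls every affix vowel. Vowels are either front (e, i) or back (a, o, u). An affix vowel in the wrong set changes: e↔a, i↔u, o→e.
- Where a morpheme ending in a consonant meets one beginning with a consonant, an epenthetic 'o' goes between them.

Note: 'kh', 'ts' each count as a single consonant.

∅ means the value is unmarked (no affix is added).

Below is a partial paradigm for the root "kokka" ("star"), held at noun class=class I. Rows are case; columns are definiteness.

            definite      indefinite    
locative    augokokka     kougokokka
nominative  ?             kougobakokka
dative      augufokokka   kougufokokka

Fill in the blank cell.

augobakokka

Attach case nominative ba- → bakokka.
Attach noun class class I ug- → ugbakokka.
Attach definiteness definite a- → augbakokka.
Vowel harmony: no change.
Apply epenthesis: augbakokka → augobakokka.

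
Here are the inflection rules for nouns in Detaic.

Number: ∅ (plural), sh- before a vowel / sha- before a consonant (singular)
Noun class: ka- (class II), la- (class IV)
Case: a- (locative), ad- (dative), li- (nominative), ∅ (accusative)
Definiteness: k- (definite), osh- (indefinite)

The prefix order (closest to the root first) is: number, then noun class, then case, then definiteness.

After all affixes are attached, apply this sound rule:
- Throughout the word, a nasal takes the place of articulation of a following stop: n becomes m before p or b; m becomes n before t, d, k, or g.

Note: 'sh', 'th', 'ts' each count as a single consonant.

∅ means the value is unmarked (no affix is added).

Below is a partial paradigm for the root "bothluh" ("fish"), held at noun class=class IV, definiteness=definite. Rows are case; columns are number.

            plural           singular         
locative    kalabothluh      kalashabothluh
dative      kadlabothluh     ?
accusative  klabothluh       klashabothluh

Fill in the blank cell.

kadlashabothluh

Attach number singular sha- (before consonant 'b') → shabothluh.
Attach noun class class IV la- → lashabothluh.
Attach case dative ad- → adlashabothluh.
Attach definiteness definite k- → kadlashabothluh.
Nasal assimilation: no change.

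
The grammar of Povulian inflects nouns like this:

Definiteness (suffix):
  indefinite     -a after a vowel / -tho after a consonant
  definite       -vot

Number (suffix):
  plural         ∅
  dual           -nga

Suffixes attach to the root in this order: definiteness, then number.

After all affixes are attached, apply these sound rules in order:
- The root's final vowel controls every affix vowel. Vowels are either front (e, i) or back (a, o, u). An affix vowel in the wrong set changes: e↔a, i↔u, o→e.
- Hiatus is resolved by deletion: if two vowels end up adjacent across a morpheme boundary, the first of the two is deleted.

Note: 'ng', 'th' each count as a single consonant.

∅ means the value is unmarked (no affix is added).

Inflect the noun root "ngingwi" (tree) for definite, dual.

Attach definiteness definite -vot → ngingwivot.
Attach number dual -nga → ngingwivotnga.
Apply vowel harmony: ngingwivotnga → ngingwivetnge.
Vowel deletion: no change.

ngingwivetnge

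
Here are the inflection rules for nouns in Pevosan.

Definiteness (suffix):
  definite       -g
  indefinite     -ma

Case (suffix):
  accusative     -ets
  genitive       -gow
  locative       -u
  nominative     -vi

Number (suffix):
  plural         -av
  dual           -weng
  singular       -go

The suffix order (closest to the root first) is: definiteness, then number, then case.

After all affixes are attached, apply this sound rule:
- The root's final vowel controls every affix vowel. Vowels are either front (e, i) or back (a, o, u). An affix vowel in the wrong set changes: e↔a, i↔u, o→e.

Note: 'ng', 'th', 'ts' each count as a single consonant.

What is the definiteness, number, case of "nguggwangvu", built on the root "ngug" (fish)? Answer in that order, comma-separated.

definite, dual, nominative

Segment: ngug-g-weng-vi.
definiteness: -g → definite.
number: -weng → dual.
case: -vi → nominative.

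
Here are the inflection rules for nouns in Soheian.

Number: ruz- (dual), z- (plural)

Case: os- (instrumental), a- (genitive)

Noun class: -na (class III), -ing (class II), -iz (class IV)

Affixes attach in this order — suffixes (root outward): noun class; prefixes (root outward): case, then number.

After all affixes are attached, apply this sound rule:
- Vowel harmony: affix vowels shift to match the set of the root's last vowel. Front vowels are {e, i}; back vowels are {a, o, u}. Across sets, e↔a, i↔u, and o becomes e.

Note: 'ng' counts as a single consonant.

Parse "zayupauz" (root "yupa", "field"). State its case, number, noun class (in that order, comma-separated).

genitive, plural, class IV

Segment: z-a-yupa-iz.
case: a- → genitive.
number: z- → plural.
noun class: -iz → class IV.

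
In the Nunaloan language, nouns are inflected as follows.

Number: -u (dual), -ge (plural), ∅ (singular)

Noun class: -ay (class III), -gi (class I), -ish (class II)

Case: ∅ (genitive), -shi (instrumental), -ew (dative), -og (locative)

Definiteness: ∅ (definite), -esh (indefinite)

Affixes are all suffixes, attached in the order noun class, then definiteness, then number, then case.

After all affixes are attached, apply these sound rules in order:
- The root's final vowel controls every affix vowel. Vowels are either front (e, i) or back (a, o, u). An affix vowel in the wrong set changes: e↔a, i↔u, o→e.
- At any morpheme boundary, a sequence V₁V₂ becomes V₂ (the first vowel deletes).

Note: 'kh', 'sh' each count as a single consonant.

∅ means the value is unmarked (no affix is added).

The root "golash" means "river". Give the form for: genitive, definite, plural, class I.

golashguga

Attach noun class class I -gi → golashgi.
definiteness = definite: zero marking, form stays golashgi.
Attach number plural -ge → golashgige.
case = genitive: zero marking, form stays golashgige.
Apply vowel harmony: golashgige → golashguga.
Vowel deletion: no change.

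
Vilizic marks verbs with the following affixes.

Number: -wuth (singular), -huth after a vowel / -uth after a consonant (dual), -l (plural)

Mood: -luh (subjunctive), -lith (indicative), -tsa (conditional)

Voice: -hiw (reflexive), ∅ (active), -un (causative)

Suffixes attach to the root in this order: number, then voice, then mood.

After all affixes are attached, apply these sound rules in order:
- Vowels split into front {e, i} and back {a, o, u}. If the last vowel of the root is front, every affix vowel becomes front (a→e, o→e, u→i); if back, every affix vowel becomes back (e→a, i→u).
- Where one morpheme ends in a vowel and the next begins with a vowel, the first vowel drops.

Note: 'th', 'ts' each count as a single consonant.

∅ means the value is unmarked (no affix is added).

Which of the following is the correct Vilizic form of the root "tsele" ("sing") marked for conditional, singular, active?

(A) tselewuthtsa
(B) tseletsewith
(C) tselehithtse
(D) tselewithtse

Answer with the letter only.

Attach number singular -wuth → tselewuth.
voice = active: zero marking, form stays tselewuth.
Attach mood conditional -tsa → tselewuthtsa.
Apply vowel harmony: tselewuthtsa → tselewithtse.
Vowel deletion: no change.
So the correct form is tselewithtse, option (D).
(C) tselehithtse is wrong: it uses dual instead of singular for number.
(B) tseletsewith is wrong: it has the affixes in the wrong order.
(A) tselewuthtsa is wrong: it fails to apply the sound rule(s).

D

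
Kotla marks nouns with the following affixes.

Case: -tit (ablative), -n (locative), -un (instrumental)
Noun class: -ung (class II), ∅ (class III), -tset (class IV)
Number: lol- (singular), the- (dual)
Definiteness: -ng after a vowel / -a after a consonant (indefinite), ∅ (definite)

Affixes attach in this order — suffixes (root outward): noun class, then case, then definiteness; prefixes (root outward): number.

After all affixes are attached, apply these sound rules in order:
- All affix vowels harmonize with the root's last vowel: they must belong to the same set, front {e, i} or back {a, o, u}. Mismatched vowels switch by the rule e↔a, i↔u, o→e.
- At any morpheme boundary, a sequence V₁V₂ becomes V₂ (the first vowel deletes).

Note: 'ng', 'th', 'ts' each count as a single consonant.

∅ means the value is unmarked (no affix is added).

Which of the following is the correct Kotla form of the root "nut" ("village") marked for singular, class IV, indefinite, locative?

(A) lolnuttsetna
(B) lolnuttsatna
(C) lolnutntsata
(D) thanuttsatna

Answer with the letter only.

B

Attach noun class class IV -tset → nuttset.
Attach case locative -n → nuttsetn.
Attach definiteness indefinite -a (after consonant 'n') → nuttsetna.
Attach number singular lol- → lolnuttsetna.
Apply vowel harmony: lolnuttsetna → lolnuttsatna.
Vowel deletion: no change.
So the correct form is lolnuttsatna, option (B).
(D) thanuttsatna is wrong: it uses dual instead of singular for number.
(C) lolnutntsata is wrong: it has the affixes in the wrong order.
(A) lolnuttsetna is wrong: it fails to apply the sound rule(s).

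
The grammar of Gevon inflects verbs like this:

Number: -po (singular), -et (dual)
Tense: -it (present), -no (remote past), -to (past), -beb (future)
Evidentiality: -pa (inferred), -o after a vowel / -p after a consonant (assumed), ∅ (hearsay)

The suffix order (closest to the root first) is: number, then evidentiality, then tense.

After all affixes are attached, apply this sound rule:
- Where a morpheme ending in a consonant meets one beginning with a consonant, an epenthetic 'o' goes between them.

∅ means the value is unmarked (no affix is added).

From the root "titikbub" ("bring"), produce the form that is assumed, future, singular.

titikbubopoobeb

Attach number singular -po → titikbubpo.
Attach evidentiality assumed -o (after vowel 'o') → titikbubpoo.
Attach tense future -beb → titikbubpoobeb.
Apply epenthesis: titikbubpoobeb → titikbubopoobeb.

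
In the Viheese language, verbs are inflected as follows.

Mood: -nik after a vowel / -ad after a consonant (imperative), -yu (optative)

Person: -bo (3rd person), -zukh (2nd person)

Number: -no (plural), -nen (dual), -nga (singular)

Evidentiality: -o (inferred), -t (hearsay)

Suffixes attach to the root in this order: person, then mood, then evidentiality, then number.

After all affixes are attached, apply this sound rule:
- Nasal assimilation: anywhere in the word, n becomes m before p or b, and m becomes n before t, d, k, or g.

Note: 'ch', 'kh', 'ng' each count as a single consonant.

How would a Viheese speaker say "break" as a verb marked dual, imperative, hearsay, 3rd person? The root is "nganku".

Attach person 3rd person -bo → ngankubo.
Attach mood imperative -nik (after vowel 'o') → ngankubonik.
Attach evidentiality hearsay -t → ngankubonikt.
Attach number dual -nen → ngankuboniktnen.
Nasal assimilation: no change.

ngankuboniktnen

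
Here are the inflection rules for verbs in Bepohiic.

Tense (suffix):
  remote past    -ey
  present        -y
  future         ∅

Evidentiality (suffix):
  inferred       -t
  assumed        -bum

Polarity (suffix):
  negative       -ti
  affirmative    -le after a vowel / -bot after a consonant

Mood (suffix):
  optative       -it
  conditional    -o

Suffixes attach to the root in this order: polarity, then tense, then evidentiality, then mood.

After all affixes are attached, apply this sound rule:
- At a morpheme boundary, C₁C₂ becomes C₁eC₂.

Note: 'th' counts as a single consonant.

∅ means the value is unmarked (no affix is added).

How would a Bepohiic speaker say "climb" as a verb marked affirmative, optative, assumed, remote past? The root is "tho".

Attach polarity affirmative -le (after vowel 'o') → thole.
Attach tense remote past -ey → tholeey.
Attach evidentiality assumed -bum → tholeeybum.
Attach mood optative -it → tholeeybumit.
Apply epenthesis: tholeeybumit → tholeeyebumit.

tholeeyebumit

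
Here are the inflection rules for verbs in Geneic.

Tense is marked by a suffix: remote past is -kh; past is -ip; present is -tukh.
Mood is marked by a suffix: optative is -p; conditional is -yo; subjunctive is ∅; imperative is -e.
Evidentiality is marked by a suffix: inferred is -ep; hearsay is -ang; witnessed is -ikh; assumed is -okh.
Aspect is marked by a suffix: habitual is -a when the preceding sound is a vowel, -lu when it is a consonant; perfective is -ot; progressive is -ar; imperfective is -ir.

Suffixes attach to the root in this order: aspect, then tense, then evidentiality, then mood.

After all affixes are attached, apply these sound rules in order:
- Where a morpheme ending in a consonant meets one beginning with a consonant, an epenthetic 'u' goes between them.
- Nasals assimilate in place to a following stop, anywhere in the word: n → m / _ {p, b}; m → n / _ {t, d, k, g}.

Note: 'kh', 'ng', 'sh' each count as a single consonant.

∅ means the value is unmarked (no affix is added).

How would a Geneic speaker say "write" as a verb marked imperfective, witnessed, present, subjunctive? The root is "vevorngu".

Attach aspect imperfective -ir → vevornguir.
Attach tense present -tukh → vevornguirtukh.
Attach evidentiality witnessed -ikh → vevornguirtukhikh.
mood = subjunctive: zero marking, form stays vevornguirtukhikh.
Apply epenthesis: vevornguirtukhikh → vevornguirutukhikh.
Nasal assimilation: no change.

vevornguirutukhikh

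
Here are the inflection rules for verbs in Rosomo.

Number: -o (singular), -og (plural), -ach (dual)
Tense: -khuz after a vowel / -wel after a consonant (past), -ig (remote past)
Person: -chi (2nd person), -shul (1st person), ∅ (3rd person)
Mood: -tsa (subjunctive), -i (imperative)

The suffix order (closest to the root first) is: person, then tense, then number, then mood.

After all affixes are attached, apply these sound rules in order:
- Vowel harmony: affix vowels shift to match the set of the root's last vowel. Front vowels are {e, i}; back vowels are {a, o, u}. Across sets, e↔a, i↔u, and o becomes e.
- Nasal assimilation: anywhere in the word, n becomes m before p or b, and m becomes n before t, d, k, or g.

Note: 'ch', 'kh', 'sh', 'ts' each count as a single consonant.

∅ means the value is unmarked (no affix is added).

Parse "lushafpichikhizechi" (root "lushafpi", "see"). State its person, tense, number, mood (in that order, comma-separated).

2nd person, past, dual, imperative

Segment: lushafpi-chi-khuz-ach-i.
person: -chi → 2nd person.
tense: -khuz/wel → past.
number: -ach → dual.
mood: -i → imperative.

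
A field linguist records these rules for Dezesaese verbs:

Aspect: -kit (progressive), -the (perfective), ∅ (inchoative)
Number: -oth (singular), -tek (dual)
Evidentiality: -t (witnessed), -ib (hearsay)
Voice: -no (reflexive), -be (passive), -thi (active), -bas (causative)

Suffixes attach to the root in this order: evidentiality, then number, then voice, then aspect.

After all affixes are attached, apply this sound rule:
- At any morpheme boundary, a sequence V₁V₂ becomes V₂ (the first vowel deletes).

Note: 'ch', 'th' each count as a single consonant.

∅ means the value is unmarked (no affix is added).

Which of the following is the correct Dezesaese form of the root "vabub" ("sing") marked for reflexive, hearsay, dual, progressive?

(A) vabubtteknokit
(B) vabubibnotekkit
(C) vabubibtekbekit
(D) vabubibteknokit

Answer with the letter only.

D

Attach evidentiality hearsay -ib → vabubib.
Attach number dual -tek → vabubibtek.
Attach voice reflexive -no → vabubibtekno.
Attach aspect progressive -kit → vabubibteknokit.
Vowel deletion: no change.
So the correct form is vabubibteknokit, option (D).
(B) vabubibnotekkit is wrong: it has the affixes in the wrong order.
(A) vabubtteknokit is wrong: it uses witnessed instead of hearsay for evidentiality.
(C) vabubibtekbekit is wrong: it uses passive instead of reflexive for voice.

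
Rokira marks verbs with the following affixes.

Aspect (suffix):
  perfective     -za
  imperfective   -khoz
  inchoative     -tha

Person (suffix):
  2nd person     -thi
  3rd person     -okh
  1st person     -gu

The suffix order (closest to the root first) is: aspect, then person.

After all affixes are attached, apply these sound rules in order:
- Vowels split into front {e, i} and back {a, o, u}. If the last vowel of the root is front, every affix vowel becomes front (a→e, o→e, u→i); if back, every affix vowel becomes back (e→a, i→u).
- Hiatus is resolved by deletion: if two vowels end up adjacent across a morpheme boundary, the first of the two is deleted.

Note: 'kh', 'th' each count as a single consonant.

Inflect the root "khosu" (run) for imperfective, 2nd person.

khosukhozthu

Attach aspect imperfective -khoz → khosukhoz.
Attach person 2nd person -thi → khosukhozthi.
Apply vowel harmony: khosukhozthi → khosukhozthu.
Vowel deletion: no change.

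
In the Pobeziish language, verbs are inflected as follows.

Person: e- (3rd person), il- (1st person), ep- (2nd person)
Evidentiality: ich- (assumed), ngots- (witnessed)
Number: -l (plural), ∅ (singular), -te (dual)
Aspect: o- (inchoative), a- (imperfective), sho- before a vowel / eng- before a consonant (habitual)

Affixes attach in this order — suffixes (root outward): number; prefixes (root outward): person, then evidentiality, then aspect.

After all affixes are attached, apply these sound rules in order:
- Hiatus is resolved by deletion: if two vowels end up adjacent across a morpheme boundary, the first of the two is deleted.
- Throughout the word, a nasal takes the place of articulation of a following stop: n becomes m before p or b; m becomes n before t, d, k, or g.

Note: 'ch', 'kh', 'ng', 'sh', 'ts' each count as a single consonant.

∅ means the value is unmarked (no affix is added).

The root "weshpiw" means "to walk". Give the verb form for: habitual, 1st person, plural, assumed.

shichilweshpiwl

Attach person 1st person il- → ilweshpiw.
Attach evidentiality assumed ich- → ichilweshpiw.
Attach number plural -l → ichilweshpiwl.
Attach aspect habitual sho- (before vowel 'i') → shoichilweshpiwl.
Apply vowel deletion: shoichilweshpiwl → shichilweshpiwl.
Nasal assimilation: no change.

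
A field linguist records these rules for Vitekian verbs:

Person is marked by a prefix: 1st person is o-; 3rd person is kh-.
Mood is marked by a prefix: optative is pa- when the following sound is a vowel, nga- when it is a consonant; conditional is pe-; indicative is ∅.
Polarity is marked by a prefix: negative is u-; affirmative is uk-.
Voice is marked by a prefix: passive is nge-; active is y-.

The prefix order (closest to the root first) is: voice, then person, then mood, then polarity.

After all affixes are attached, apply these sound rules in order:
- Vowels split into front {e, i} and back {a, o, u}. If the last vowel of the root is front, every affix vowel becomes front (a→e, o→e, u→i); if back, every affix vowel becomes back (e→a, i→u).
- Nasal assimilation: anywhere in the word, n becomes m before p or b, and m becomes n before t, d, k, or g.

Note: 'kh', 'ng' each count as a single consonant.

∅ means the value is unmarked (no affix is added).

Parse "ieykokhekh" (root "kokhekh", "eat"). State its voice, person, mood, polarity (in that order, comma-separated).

Segment: u-o-y-kokhekh.
voice: y- → active.
person: o- → 1st person.
mood: ∅ → indicative.
polarity: u- → negative.

active, 1st person, indicative, negative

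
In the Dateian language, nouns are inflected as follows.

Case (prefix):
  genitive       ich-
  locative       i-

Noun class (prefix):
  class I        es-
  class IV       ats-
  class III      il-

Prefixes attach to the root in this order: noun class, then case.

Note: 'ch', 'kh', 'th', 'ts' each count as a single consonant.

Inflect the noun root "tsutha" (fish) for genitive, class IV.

ichatstsutha

Attach noun class class IV ats- → atstsutha.
Attach case genitive ich- → ichatstsutha.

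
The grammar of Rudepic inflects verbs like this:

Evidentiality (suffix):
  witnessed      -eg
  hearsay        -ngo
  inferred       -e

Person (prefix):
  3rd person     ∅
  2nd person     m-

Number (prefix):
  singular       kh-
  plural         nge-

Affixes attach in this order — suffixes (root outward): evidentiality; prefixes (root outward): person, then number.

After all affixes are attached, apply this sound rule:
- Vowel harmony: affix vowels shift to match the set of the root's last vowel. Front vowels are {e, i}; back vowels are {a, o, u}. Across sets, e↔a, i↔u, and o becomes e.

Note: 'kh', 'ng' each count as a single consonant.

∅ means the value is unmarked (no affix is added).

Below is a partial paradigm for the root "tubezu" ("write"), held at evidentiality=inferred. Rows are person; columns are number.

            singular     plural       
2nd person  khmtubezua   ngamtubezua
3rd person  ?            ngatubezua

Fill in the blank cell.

khtubezua

person = 3rd person: zero marking, form stays tubezu.
Attach number singular kh- → khtubezu.
Attach evidentiality inferred -e → khtubezue.
Apply vowel harmony: khtubezue → khtubezua.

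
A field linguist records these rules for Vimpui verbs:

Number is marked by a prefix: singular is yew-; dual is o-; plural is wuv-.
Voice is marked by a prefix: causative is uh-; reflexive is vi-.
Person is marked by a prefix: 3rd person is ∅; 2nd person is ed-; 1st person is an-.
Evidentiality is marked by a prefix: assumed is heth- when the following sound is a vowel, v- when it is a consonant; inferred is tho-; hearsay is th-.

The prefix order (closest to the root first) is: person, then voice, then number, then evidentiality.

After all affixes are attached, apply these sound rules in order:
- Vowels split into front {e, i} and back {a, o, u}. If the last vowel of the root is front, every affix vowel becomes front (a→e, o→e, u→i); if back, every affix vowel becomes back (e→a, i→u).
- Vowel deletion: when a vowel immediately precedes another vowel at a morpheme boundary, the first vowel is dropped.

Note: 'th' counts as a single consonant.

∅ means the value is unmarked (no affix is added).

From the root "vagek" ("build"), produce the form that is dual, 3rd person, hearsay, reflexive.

person = 3rd person: zero marking, form stays vagek.
Attach voice reflexive vi- → vivagek.
Attach number dual o- → ovivagek.
Attach evidentiality hearsay th- → thovivagek.
Apply vowel harmony: thovivagek → thevivagek.
Vowel deletion: no change.

thevivagek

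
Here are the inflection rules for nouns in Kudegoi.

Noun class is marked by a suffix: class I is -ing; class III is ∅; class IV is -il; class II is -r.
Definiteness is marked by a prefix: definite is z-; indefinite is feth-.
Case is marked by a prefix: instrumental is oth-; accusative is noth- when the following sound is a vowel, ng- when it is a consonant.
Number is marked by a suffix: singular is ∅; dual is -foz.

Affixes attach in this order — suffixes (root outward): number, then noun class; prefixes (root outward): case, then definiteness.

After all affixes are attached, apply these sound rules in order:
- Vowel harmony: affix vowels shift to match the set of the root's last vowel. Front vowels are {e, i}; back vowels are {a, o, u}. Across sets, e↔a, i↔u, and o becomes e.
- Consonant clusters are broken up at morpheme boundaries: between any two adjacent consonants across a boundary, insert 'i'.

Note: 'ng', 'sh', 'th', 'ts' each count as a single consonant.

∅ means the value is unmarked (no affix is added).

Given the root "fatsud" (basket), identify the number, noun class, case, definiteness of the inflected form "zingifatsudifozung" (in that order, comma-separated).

dual, class I, accusative, definite

Segment: z-ng-fatsud-foz-ing.
number: -foz → dual.
noun class: -ing → class I.
case: noth/ng- → accusative.
definiteness: z- → definite.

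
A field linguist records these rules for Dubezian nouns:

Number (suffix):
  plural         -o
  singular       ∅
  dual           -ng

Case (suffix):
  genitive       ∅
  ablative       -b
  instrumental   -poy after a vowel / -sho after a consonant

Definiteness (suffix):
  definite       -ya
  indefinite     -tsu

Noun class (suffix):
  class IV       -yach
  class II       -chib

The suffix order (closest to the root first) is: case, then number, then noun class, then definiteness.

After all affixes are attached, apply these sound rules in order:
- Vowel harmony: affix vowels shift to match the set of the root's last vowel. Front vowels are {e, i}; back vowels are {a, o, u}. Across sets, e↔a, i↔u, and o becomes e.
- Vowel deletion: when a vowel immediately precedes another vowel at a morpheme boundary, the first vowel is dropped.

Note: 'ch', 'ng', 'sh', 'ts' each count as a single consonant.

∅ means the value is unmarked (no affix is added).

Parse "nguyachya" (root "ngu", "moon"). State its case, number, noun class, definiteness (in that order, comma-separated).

Segment: ngu-yach-ya.
case: ∅ → genitive.
number: ∅ → singular.
noun class: -yach → class IV.
definiteness: -ya → definite.

genitive, singular, class IV, definite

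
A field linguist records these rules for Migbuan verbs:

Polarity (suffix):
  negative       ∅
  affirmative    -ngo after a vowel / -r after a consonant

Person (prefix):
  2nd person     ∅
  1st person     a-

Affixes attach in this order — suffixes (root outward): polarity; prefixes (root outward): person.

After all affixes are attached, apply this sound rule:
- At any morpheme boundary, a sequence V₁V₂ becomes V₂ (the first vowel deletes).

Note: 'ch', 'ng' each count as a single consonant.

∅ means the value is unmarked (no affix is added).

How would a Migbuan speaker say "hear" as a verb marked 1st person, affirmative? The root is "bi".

abingo

Attach polarity affirmative -ngo (after vowel 'i') → bingo.
Attach person 1st person a- → abingo.
Vowel deletion: no change.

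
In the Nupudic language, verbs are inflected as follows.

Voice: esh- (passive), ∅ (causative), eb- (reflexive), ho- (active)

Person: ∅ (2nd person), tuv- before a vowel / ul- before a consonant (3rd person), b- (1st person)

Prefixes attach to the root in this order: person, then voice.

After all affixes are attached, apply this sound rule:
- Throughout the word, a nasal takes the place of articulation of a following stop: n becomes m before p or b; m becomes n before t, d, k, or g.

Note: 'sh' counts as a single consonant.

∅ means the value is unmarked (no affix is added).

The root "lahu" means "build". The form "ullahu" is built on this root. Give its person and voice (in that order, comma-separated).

Segment: ul-lahu.
person: tuv/ul- → 3rd person.
voice: ∅ → causative.

3rd person, causative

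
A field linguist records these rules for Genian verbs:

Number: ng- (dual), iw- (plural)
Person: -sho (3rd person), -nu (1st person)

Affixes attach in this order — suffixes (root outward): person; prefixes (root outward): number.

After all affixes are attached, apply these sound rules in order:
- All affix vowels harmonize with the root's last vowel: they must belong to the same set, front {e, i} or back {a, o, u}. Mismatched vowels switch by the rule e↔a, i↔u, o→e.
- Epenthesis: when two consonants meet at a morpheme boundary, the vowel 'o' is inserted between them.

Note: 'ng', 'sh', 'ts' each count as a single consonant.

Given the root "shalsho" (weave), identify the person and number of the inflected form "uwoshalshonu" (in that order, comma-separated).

Segment: iw-shalsho-nu.
person: -nu → 1st person.
number: iw- → plural.

1st person, plural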